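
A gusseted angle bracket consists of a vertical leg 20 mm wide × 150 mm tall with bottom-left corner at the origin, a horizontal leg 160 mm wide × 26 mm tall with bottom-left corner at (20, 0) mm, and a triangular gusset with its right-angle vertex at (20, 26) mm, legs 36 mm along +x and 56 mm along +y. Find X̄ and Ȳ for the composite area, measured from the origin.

Part | A | x̄ᵢ | ȳᵢ | A·x̄ᵢ | A·ȳᵢ
vertical leg | 3000.00 | 10.00 | 75.00 | 30000.00 | 225000.00
horizontal leg | 4160.00 | 100.00 | 13.00 | 416000.00 | 54080.00
gusset | 1008.00 | 32.00 | 44.67 | 32256.00 | 45024.00
Σ | 8168.00 |  |  | 478256.00 | 324104.00
X̄ = 478256.00 / 8168.00 = 58.55 mm
Ȳ = 324104.00 / 8168.00 = 39.68 mm

X̄ = 58.55 mm, Ȳ = 39.68 mm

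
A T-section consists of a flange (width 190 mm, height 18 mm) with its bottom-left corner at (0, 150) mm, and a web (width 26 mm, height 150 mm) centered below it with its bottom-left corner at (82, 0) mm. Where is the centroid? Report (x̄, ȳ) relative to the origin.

x̄ = 95.00 mm, ȳ = 114.25 mm

web: A = 26 × 150 = 3900.00, centroid at (95.00, 75.00).
flange: A = 190 × 18 = 3420.00, centroid at (95.00, 159.00).
ΣA = 7320.00 mm²
ΣAx̄ = (3900.00)(95.00) + (3420.00)(95.00) = 695400.00 mm³
ΣAȳ = (3900.00)(75.00) + (3420.00)(159.00) = 836280.00 mm³
x̄ = 695400.00 / 7320.00 = 95.00 mm
ȳ = 836280.00 / 7320.00 = 114.25 mm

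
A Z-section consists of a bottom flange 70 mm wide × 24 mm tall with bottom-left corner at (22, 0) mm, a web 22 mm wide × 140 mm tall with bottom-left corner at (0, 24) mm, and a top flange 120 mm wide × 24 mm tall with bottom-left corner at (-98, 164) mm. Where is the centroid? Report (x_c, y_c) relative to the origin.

bottom flange: A = 70 × 24 = 1680.00, centroid at (57.00, 12.00).
web: A = 22 × 140 = 3080.00, centroid at (11.00, 94.00).
top flange: A = 120 × 24 = 2880.00, centroid at (-38.00, 176.00).
ΣA = 7640.00 mm², ΣAx_c = 20200.00 mm³, ΣAy_c = 816560.00 mm³.
x_c = 20200.00/7640.00 = 2.64 mm; y_c = 816560.00/7640.00 = 106.88 mm.

x_c = 2.64 mm, y_c = 106.88 mm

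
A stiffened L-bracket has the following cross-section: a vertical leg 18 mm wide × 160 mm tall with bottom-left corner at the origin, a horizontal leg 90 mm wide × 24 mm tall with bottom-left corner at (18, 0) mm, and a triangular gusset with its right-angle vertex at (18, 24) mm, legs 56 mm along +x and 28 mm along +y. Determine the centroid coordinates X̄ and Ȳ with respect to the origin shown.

X̄ = 32.75 mm, Ȳ = 48.50 mm

vertical leg: A = 18 × 160 = 2880.00, centroid at (9.00, 80.00).
horizontal leg: A = 90 × 24 = 2160.00, centroid at (63.00, 12.00).
gusset: A = ½·56·28 = 784.00, centroid at (36.67, 33.33).
ΣA = 5824.00 mm², ΣAX̄ = 190746.67 mm³, ΣAȲ = 282453.33 mm³.
X̄ = 190746.67/5824.00 = 32.75 mm; Ȳ = 282453.33/5824.00 = 48.50 mm.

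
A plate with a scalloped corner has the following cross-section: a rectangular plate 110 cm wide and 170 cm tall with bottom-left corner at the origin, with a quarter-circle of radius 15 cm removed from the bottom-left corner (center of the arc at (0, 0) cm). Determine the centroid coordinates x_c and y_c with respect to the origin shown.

plate: A = 110 × 170 = 18700.00, centroid at (55.00, 85.00).
removed quarter-circle: A = −¼π·15² = -176.71, centroid at (6.37, 6.37).
ΣA = 18523.29 cm²
ΣAx_c = (18700.00)(55.00) + (-176.71)(6.37) = 1027375.00 cm³
ΣAy_c = (18700.00)(85.00) + (-176.71)(6.37) = 1588375.00 cm³
x_c = 1027375.00 / 18523.29 = 55.46 cm
y_c = 1588375.00 / 18523.29 = 85.75 cm

x_c = 55.46 cm, y_c = 85.75 cm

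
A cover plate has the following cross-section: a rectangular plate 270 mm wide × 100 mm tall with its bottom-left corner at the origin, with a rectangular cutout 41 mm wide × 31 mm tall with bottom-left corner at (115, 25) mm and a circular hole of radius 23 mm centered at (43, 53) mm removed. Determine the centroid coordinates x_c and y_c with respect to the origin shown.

plate: A = 270 × 100 = 27000.00, centroid at (135.00, 50.00).
hole 1: A = −(41 × 31) = -1271.00, centroid at (135.50, 40.50).
hole 2: A = −π·23² = -1661.90, centroid at (43.00, 53.00).
ΣA = 24067.10 mm²
ΣAx_c = (27000.00)(135.00) + (-1271.00)(135.50) + (-1661.90)(43.00) = 3401317.69 mm³
ΣAy_c = (27000.00)(50.00) + (-1271.00)(40.50) + (-1661.90)(53.00) = 1210443.67 mm³
x_c = 3401317.69 / 24067.10 = 141.33 mm
y_c = 1210443.67 / 24067.10 = 50.29 mm

x_c = 141.33 mm, y_c = 50.29 mm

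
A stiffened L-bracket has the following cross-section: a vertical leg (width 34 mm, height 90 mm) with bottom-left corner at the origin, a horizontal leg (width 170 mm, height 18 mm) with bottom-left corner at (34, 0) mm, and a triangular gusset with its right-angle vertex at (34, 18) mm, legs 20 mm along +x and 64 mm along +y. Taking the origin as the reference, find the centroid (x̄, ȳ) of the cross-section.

x̄ = 65.41 mm, ȳ = 28.17 mm

vertical leg: A = 34 × 90 = 3060.00, centroid at (17.00, 45.00).
horizontal leg: A = 170 × 18 = 3060.00, centroid at (119.00, 9.00).
gusset: A = ½·20·64 = 640.00, centroid at (40.67, 39.33).
ΣA = 6760.00 mm², ΣAx̄ = 442186.67 mm³, ΣAȳ = 190413.33 mm³.
x̄ = 442186.67/6760.00 = 65.41 mm; ȳ = 190413.33/6760.00 = 28.17 mm.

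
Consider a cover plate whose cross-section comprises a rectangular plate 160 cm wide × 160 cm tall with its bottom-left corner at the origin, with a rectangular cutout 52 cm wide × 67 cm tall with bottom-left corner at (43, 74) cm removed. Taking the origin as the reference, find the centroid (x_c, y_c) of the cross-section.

x_c = 81.73 cm, y_c = 75.67 cm

Part | A | x̄ᵢ | ȳᵢ | A·x̄ᵢ | A·ȳᵢ
plate | 25600.00 | 80.00 | 80.00 | 2048000.00 | 2048000.00
hole | -3484.00 | 69.00 | 107.50 | -240396.00 | -374530.00
Σ | 22116.00 |  |  | 1807604.00 | 1673470.00
x_c = 1807604.00 / 22116.00 = 81.73 cm
y_c = 1673470.00 / 22116.00 = 75.67 cm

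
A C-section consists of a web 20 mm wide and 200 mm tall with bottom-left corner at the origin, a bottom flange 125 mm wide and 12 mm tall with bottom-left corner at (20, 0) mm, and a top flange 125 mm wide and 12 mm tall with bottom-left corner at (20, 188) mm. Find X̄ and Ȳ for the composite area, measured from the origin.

web: A = 20 × 200 = 4000.00, centroid at (10.00, 100.00).
bottom flange: A = 125 × 12 = 1500.00, centroid at (82.50, 6.00).
top flange: A = 125 × 12 = 1500.00, centroid at (82.50, 194.00).
ΣA = 7000.00 mm²
ΣAX̄ = (4000.00)(10.00) + (1500.00)(82.50) + (1500.00)(82.50) = 287500.00 mm³
ΣAȲ = (4000.00)(100.00) + (1500.00)(6.00) + (1500.00)(194.00) = 700000.00 mm³
X̄ = 287500.00 / 7000.00 = 41.07 mm
Ȳ = 700000.00 / 7000.00 = 100.00 mm

X̄ = 41.07 mm, Ȳ = 100.00 mm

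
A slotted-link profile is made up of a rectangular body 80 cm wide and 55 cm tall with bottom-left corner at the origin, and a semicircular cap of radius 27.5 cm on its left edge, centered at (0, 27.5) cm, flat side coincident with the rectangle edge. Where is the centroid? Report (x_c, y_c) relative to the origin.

x_c = 29.02 cm, y_c = 27.50 cm

rectangular body: A = 80 × 55 = 4400.00, centroid at (40.00, 27.50).
semicircular end: A = ½π·27.5² = 1187.91, centroid at (-11.67, 27.50).
ΣA = 5587.91 cm², ΣAx_c = 162135.42 cm³, ΣAy_c = 153667.65 cm³.
x_c = 162135.42/5587.91 = 29.02 cm; y_c = 153667.65/5587.91 = 27.50 cm.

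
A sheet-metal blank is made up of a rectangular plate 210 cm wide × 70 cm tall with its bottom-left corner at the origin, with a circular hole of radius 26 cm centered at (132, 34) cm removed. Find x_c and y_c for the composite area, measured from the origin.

Part | A | x̄ᵢ | ȳᵢ | A·x̄ᵢ | A·ȳᵢ
plate | 14700.00 | 105.00 | 35.00 | 1543500.00 | 514500.00
hole | -2123.72 | 132.00 | 34.00 | -280330.60 | -72206.37
Σ | 12576.28 |  |  | 1263169.40 | 442293.63
x_c = 1263169.40 / 12576.28 = 100.44 cm
y_c = 442293.63 / 12576.28 = 35.17 cm

x_c = 100.44 cm, y_c = 35.17 cm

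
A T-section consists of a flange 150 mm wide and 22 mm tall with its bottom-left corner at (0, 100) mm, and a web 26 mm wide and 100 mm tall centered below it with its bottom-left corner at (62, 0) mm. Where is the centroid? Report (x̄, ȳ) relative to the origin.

web: A = 26 × 100 = 2600.00, centroid at (75.00, 50.00).
flange: A = 150 × 22 = 3300.00, centroid at (75.00, 111.00).
ΣA = 5900.00 mm²
ΣAx̄ = (2600.00)(75.00) + (3300.00)(75.00) = 442500.00 mm³
ΣAȳ = (2600.00)(50.00) + (3300.00)(111.00) = 496300.00 mm³
x̄ = 442500.00 / 5900.00 = 75.00 mm
ȳ = 496300.00 / 5900.00 = 84.12 mm

x̄ = 75.00 mm, ȳ = 84.12 mm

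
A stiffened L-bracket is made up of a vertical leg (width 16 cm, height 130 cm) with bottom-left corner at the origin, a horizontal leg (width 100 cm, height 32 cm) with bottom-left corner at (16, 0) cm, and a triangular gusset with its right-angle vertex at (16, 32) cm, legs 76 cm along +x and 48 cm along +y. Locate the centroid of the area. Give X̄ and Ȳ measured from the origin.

Part | A | x̄ᵢ | ȳᵢ | A·x̄ᵢ | A·ȳᵢ
vertical leg | 2080.00 | 8.00 | 65.00 | 16640.00 | 135200.00
horizontal leg | 3200.00 | 66.00 | 16.00 | 211200.00 | 51200.00
gusset | 1824.00 | 41.33 | 48.00 | 75392.00 | 87552.00
Σ | 7104.00 |  |  | 303232.00 | 273952.00
X̄ = 303232.00 / 7104.00 = 42.68 cm
Ȳ = 273952.00 / 7104.00 = 38.56 cm

X̄ = 42.68 cm, Ȳ = 38.56 cm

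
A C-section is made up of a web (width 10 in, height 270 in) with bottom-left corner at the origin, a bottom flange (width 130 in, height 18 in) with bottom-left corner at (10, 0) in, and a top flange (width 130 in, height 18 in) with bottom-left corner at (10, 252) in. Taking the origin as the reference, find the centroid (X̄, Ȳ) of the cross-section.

Part | A | x̄ᵢ | ȳᵢ | A·x̄ᵢ | A·ȳᵢ
web | 2700.00 | 5.00 | 135.00 | 13500.00 | 364500.00
bottom flange | 2340.00 | 75.00 | 9.00 | 175500.00 | 21060.00
top flange | 2340.00 | 75.00 | 261.00 | 175500.00 | 610740.00
Σ | 7380.00 |  |  | 364500.00 | 996300.00
X̄ = 364500.00 / 7380.00 = 49.39 in
Ȳ = 996300.00 / 7380.00 = 135.00 in

X̄ = 49.39 in, Ȳ = 135.00 in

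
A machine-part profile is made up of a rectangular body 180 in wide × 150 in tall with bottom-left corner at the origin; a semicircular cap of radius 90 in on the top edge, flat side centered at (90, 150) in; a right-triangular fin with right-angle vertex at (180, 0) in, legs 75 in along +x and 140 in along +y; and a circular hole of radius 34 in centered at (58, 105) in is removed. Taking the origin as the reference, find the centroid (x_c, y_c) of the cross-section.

rectangular body: A = 180 × 150 = 27000.00, centroid at (90.00, 75.00).
semicircular top: A = ½π·90² = 12723.45, centroid at (90.00, 188.20).
triangular fin: A = ½·75·140 = 5250.00, centroid at (205.00, 46.67).
hole: A = −π·34² = -3631.68, centroid at (58.00, 105.00).
ΣA = 41341.77 in²
ΣAx_c = (27000.00)(90.00) + (12723.45)(90.00) + (5250.00)(205.00) + (-3631.68)(58.00) = 4440723.02 in³
ΣAy_c = (27000.00)(75.00) + (12723.45)(188.20) + (5250.00)(46.67) + (-3631.68)(105.00) = 4283191.02 in³
x_c = 4440723.02 / 41341.77 = 107.41 in
y_c = 4283191.02 / 41341.77 = 103.60 in

x_c = 107.41 in, y_c = 103.60 in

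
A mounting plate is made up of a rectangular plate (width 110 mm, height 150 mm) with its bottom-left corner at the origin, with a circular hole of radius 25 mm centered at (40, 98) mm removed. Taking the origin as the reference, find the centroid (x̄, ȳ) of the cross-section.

Part | A | x̄ᵢ | ȳᵢ | A·x̄ᵢ | A·ȳᵢ
plate | 16500.00 | 55.00 | 75.00 | 907500.00 | 1237500.00
hole | -1963.50 | 40.00 | 98.00 | -78539.82 | -192422.55
Σ | 14536.50 |  |  | 828960.18 | 1045077.45
x̄ = 828960.18 / 14536.50 = 57.03 mm
ȳ = 1045077.45 / 14536.50 = 71.89 mm

x̄ = 57.03 mm, ȳ = 71.89 mm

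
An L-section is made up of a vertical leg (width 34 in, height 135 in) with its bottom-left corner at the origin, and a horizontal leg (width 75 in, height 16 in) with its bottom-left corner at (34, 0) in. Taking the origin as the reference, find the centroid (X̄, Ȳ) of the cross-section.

X̄ = 28.30 in, Ȳ = 55.17 in

Part | A | x̄ᵢ | ȳᵢ | A·x̄ᵢ | A·ȳᵢ
vertical leg | 4590.00 | 17.00 | 67.50 | 78030.00 | 309825.00
horizontal leg | 1200.00 | 71.50 | 8.00 | 85800.00 | 9600.00
Σ | 5790.00 |  |  | 163830.00 | 319425.00
X̄ = 163830.00 / 5790.00 = 28.30 in
Ȳ = 319425.00 / 5790.00 = 55.17 in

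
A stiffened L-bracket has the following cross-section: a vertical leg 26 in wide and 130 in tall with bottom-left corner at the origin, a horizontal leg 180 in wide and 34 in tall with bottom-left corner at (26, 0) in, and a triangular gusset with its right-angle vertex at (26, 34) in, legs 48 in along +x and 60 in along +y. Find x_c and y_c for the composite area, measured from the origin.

vertical leg: A = 26 × 130 = 3380.00, centroid at (13.00, 65.00).
horizontal leg: A = 180 × 34 = 6120.00, centroid at (116.00, 17.00).
gusset: A = ½·48·60 = 1440.00, centroid at (42.00, 54.00).
ΣA = 10940.00 in², ΣAx_c = 814340.00 in³, ΣAy_c = 401500.00 in³.
x_c = 814340.00/10940.00 = 74.44 in; y_c = 401500.00/10940.00 = 36.70 in.

x_c = 74.44 in, y_c = 36.70 in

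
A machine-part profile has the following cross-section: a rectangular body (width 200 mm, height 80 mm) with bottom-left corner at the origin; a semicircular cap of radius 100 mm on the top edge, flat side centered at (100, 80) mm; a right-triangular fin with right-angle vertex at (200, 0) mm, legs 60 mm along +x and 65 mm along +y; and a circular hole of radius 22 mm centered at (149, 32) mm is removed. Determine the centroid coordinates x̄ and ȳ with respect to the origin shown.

rectangular body: A = 200 × 80 = 16000.00, centroid at (100.00, 40.00).
semicircular top: A = ½π·100² = 15707.96, centroid at (100.00, 122.44).
triangular fin: A = ½·60·65 = 1950.00, centroid at (220.00, 21.67).
hole: A = −π·22² = -1520.53, centroid at (149.00, 32.00).
ΣA = 32137.43 mm²
ΣAx̄ = (16000.00)(100.00) + (15707.96)(100.00) + (1950.00)(220.00) + (-1520.53)(149.00) = 3373237.23 mm³
ΣAȳ = (16000.00)(40.00) + (15707.96)(122.44) + (1950.00)(21.67) + (-1520.53)(32.00) = 2556896.74 mm³
x̄ = 3373237.23 / 32137.43 = 104.96 mm
ȳ = 2556896.74 / 32137.43 = 79.56 mm

x̄ = 104.96 mm, ȳ = 79.56 mm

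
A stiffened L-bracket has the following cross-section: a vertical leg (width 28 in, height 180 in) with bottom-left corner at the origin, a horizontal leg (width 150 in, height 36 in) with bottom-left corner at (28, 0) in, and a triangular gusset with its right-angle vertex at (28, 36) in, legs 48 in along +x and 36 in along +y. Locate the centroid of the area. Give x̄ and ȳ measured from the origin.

vertical leg: A = 28 × 180 = 5040.00, centroid at (14.00, 90.00).
horizontal leg: A = 150 × 36 = 5400.00, centroid at (103.00, 18.00).
gusset: A = ½·48·36 = 864.00, centroid at (44.00, 48.00).
ΣA = 11304.00 in²
ΣAx̄ = (5040.00)(14.00) + (5400.00)(103.00) + (864.00)(44.00) = 664776.00 in³
ΣAȳ = (5040.00)(90.00) + (5400.00)(18.00) + (864.00)(48.00) = 592272.00 in³
x̄ = 664776.00 / 11304.00 = 58.81 in
ȳ = 592272.00 / 11304.00 = 52.39 in

x̄ = 58.81 in, ȳ = 52.39 in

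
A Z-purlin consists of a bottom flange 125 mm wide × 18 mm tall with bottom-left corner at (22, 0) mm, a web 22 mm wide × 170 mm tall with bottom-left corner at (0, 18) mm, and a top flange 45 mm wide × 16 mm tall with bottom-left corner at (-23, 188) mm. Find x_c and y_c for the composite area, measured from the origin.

x_c = 34.41 mm, y_c = 81.46 mm

bottom flange: A = 125 × 18 = 2250.00, centroid at (84.50, 9.00).
web: A = 22 × 170 = 3740.00, centroid at (11.00, 103.00).
top flange: A = 45 × 16 = 720.00, centroid at (-0.50, 196.00).
ΣA = 6710.00 mm², ΣAx_c = 230905.00 mm³, ΣAy_c = 546590.00 mm³.
x_c = 230905.00/6710.00 = 34.41 mm; y_c = 546590.00/6710.00 = 81.46 mm.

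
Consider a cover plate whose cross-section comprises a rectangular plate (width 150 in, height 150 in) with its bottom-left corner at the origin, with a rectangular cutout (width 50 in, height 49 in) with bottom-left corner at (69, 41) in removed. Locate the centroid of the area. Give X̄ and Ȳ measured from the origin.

Part | A | x̄ᵢ | ȳᵢ | A·x̄ᵢ | A·ȳᵢ
plate | 22500.00 | 75.00 | 75.00 | 1687500.00 | 1687500.00
hole | -2450.00 | 94.00 | 65.50 | -230300.00 | -160475.00
Σ | 20050.00 |  |  | 1457200.00 | 1527025.00
X̄ = 1457200.00 / 20050.00 = 72.68 in
Ȳ = 1527025.00 / 20050.00 = 76.16 in

X̄ = 72.68 in, Ȳ = 76.16 in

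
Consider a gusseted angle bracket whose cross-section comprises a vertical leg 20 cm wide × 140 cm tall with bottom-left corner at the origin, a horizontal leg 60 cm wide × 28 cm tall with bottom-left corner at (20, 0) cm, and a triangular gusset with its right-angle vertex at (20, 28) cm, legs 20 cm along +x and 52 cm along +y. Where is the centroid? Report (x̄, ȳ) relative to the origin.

Part | A | x̄ᵢ | ȳᵢ | A·x̄ᵢ | A·ȳᵢ
vertical leg | 2800.00 | 10.00 | 70.00 | 28000.00 | 196000.00
horizontal leg | 1680.00 | 50.00 | 14.00 | 84000.00 | 23520.00
gusset | 520.00 | 26.67 | 45.33 | 13866.67 | 23573.33
Σ | 5000.00 |  |  | 125866.67 | 243093.33
x̄ = 125866.67 / 5000.00 = 25.17 cm
ȳ = 243093.33 / 5000.00 = 48.62 cm

x̄ = 25.17 cm, ȳ = 48.62 cm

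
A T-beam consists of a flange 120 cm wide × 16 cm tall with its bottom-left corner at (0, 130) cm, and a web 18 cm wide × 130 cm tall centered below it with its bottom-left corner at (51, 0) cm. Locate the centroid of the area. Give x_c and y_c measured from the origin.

Part | A | x̄ᵢ | ȳᵢ | A·x̄ᵢ | A·ȳᵢ
web | 2340.00 | 60.00 | 65.00 | 140400.00 | 152100.00
flange | 1920.00 | 60.00 | 138.00 | 115200.00 | 264960.00
Σ | 4260.00 |  |  | 255600.00 | 417060.00
x_c = 255600.00 / 4260.00 = 60.00 cm
y_c = 417060.00 / 4260.00 = 97.90 cm

x_c = 60.00 cm, y_c = 97.90 cm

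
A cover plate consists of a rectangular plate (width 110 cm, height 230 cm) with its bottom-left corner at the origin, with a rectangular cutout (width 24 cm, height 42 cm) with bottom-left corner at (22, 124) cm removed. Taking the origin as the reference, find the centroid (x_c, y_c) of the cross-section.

x_c = 55.87 cm, y_c = 113.76 cm

Part | A | x̄ᵢ | ȳᵢ | A·x̄ᵢ | A·ȳᵢ
plate | 25300.00 | 55.00 | 115.00 | 1391500.00 | 2909500.00
hole | -1008.00 | 34.00 | 145.00 | -34272.00 | -146160.00
Σ | 24292.00 |  |  | 1357228.00 | 2763340.00
x_c = 1357228.00 / 24292.00 = 55.87 cm
y_c = 2763340.00 / 24292.00 = 113.76 cm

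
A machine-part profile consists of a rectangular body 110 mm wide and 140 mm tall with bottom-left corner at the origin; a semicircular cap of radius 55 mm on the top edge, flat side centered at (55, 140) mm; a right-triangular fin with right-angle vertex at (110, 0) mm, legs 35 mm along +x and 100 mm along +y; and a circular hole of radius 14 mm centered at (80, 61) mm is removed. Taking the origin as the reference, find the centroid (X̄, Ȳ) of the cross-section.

X̄ = 59.76 mm, Ȳ = 88.08 mm

Part | A | x̄ᵢ | ȳᵢ | A·x̄ᵢ | A·ȳᵢ
rectangular body | 15400.00 | 55.00 | 70.00 | 847000.00 | 1078000.00
semicircular top | 4751.66 | 55.00 | 163.34 | 261341.24 | 776148.91
triangular fin | 1750.00 | 121.67 | 33.33 | 212916.67 | 58333.33
hole | -615.75 | 80.00 | 61.00 | -49260.17 | -37560.88
Σ | 21285.91 |  |  | 1271997.73 | 1874921.36
X̄ = 1271997.73 / 21285.91 = 59.76 mm
Ȳ = 1874921.36 / 21285.91 = 88.08 mm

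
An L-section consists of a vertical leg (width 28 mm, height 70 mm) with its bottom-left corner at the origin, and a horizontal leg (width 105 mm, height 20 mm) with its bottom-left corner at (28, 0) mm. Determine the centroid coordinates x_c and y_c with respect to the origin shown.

vertical leg: A = 28 × 70 = 1960.00, centroid at (14.00, 35.00).
horizontal leg: A = 105 × 20 = 2100.00, centroid at (80.50, 10.00).
ΣA = 4060.00 mm²
ΣAx_c = (1960.00)(14.00) + (2100.00)(80.50) = 196490.00 mm³
ΣAy_c = (1960.00)(35.00) + (2100.00)(10.00) = 89600.00 mm³
x_c = 196490.00 / 4060.00 = 48.40 mm
y_c = 89600.00 / 4060.00 = 22.07 mm

x_c = 48.40 mm, y_c = 22.07 mm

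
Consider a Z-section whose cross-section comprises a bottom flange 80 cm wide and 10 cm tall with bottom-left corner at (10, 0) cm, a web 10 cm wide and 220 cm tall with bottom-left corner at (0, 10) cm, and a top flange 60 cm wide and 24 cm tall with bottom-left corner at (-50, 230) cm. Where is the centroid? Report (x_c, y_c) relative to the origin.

bottom flange: A = 80 × 10 = 800.00, centroid at (50.00, 5.00).
web: A = 10 × 220 = 2200.00, centroid at (5.00, 120.00).
top flange: A = 60 × 24 = 1440.00, centroid at (-20.00, 242.00).
ΣA = 4440.00 cm²
ΣAx_c = (800.00)(50.00) + (2200.00)(5.00) + (1440.00)(-20.00) = 22200.00 cm³
ΣAy_c = (800.00)(5.00) + (2200.00)(120.00) + (1440.00)(242.00) = 616480.00 cm³
x_c = 22200.00 / 4440.00 = 5.00 cm
y_c = 616480.00 / 4440.00 = 138.85 cm

x_c = 5.00 cm, y_c = 138.85 cm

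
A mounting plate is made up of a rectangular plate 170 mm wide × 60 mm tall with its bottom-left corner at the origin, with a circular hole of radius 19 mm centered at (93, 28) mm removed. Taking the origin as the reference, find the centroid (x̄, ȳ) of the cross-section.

Part | A | x̄ᵢ | ȳᵢ | A·x̄ᵢ | A·ȳᵢ
plate | 10200.00 | 85.00 | 30.00 | 867000.00 | 306000.00
hole | -1134.11 | 93.00 | 28.00 | -105472.69 | -31755.22
Σ | 9065.89 |  |  | 761527.31 | 274244.78
x̄ = 761527.31 / 9065.89 = 84.00 mm
ȳ = 274244.78 / 9065.89 = 30.25 mm

x̄ = 84.00 mm, ȳ = 30.25 mm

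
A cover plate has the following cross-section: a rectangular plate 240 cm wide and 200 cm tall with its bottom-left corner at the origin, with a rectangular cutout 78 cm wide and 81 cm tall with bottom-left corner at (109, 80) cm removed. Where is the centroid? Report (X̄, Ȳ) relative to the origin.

X̄ = 115.76 cm, Ȳ = 96.89 cm

plate: A = 240 × 200 = 48000.00, centroid at (120.00, 100.00).
hole: A = −(78 × 81) = -6318.00, centroid at (148.00, 120.50).
ΣA = 41682.00 cm²
ΣAX̄ = (48000.00)(120.00) + (-6318.00)(148.00) = 4824936.00 cm³
ΣAȲ = (48000.00)(100.00) + (-6318.00)(120.50) = 4038681.00 cm³
X̄ = 4824936.00 / 41682.00 = 115.76 cm
Ȳ = 4038681.00 / 41682.00 = 96.89 cm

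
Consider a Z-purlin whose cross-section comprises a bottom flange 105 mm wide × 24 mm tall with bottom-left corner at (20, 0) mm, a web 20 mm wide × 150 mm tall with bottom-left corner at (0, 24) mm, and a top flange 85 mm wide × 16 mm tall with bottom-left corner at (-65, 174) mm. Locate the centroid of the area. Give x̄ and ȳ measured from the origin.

x̄ = 26.47 mm, ȳ = 83.54 mm

bottom flange: A = 105 × 24 = 2520.00, centroid at (72.50, 12.00).
web: A = 20 × 150 = 3000.00, centroid at (10.00, 99.00).
top flange: A = 85 × 16 = 1360.00, centroid at (-22.50, 182.00).
ΣA = 6880.00 mm², ΣAx̄ = 182100.00 mm³, ΣAȳ = 574760.00 mm³.
x̄ = 182100.00/6880.00 = 26.47 mm; ȳ = 574760.00/6880.00 = 83.54 mm.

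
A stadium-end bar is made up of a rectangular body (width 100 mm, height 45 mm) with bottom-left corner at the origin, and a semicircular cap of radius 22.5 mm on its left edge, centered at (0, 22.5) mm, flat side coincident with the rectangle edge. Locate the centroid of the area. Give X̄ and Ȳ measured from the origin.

rectangular body: A = 100 × 45 = 4500.00, centroid at (50.00, 22.50).
semicircular end: A = ½π·22.5² = 795.22, centroid at (-9.55, 22.50).
ΣA = 5295.22 mm², ΣAX̄ = 217406.25 mm³, ΣAȲ = 119142.35 mm³.
X̄ = 217406.25/5295.22 = 41.06 mm; Ȳ = 119142.35/5295.22 = 22.50 mm.

X̄ = 41.06 mm, Ȳ = 22.50 mm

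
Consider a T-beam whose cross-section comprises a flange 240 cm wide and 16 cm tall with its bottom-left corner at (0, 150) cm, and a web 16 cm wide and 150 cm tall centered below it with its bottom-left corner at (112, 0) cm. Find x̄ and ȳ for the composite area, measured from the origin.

Part | A | x̄ᵢ | ȳᵢ | A·x̄ᵢ | A·ȳᵢ
web | 2400.00 | 120.00 | 75.00 | 288000.00 | 180000.00
flange | 3840.00 | 120.00 | 158.00 | 460800.00 | 606720.00
Σ | 6240.00 |  |  | 748800.00 | 786720.00
x̄ = 748800.00 / 6240.00 = 120.00 cm
ȳ = 786720.00 / 6240.00 = 126.08 cm

x̄ = 120.00 cm, ȳ = 126.08 cm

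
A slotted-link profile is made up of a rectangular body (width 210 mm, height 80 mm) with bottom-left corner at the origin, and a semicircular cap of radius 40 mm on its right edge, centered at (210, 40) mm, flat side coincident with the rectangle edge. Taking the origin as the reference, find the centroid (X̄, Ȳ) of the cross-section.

X̄ = 120.87 mm, Ȳ = 40.00 mm

rectangular body: A = 210 × 80 = 16800.00, centroid at (105.00, 40.00).
semicircular end: A = ½π·40² = 2513.27, centroid at (226.98, 40.00).
ΣA = 19313.27 mm², ΣAX̄ = 2334454.23 mm³, ΣAȲ = 772530.96 mm³.
X̄ = 2334454.23/19313.27 = 120.87 mm; Ȳ = 772530.96/19313.27 = 40.00 mm.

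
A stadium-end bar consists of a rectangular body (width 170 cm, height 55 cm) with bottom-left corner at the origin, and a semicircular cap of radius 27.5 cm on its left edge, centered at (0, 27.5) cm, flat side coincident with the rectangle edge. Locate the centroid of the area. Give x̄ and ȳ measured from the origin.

rectangular body: A = 170 × 55 = 9350.00, centroid at (85.00, 27.50).
semicircular end: A = ½π·27.5² = 1187.91, centroid at (-11.67, 27.50).
ΣA = 10537.91 cm²
ΣAx̄ = (9350.00)(85.00) + (1187.91)(-11.67) = 780885.42 cm³
ΣAȳ = (9350.00)(27.50) + (1187.91)(27.50) = 289792.65 cm³
x̄ = 780885.42 / 10537.91 = 74.10 cm
ȳ = 289792.65 / 10537.91 = 27.50 cm

x̄ = 74.10 cm, ȳ = 27.50 cm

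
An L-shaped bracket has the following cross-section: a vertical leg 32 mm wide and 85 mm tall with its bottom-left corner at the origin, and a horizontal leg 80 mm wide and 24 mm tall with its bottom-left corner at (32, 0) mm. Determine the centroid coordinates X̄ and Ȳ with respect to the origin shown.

vertical leg: A = 32 × 85 = 2720.00, centroid at (16.00, 42.50).
horizontal leg: A = 80 × 24 = 1920.00, centroid at (72.00, 12.00).
ΣA = 4640.00 mm², ΣAX̄ = 181760.00 mm³, ΣAȲ = 138640.00 mm³.
X̄ = 181760.00/4640.00 = 39.17 mm; Ȳ = 138640.00/4640.00 = 29.88 mm.

X̄ = 39.17 mm, Ȳ = 29.88 mm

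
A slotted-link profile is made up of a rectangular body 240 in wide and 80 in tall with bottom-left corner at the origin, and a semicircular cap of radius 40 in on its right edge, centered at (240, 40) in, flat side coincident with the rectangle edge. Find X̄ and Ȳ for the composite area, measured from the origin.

X̄ = 135.85 in, Ȳ = 40.00 in

Part | A | x̄ᵢ | ȳᵢ | A·x̄ᵢ | A·ȳᵢ
rectangular body | 19200.00 | 120.00 | 40.00 | 2304000.00 | 768000.00
semicircular end | 2513.27 | 256.98 | 40.00 | 645852.46 | 100530.96
Σ | 21713.27 |  |  | 2949852.46 | 868530.96
X̄ = 2949852.46 / 21713.27 = 135.85 in
Ȳ = 868530.96 / 21713.27 = 40.00 in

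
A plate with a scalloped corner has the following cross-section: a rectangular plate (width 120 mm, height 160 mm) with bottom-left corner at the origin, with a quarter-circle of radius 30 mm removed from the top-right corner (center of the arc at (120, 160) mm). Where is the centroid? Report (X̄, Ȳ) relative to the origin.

Part | A | x̄ᵢ | ȳᵢ | A·x̄ᵢ | A·ȳᵢ
plate | 19200.00 | 60.00 | 80.00 | 1152000.00 | 1536000.00
removed quarter-circle | -706.86 | 107.27 | 147.27 | -75823.00 | -104097.34
Σ | 18493.14 |  |  | 1076177.00 | 1431902.66
X̄ = 1076177.00 / 18493.14 = 58.19 mm
Ȳ = 1431902.66 / 18493.14 = 77.43 mm

X̄ = 58.19 mm, Ȳ = 77.43 mm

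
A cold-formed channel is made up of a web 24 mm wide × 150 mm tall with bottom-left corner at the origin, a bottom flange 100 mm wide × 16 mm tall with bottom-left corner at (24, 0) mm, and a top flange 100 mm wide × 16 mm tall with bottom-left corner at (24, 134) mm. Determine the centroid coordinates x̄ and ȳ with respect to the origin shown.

web: A = 24 × 150 = 3600.00, centroid at (12.00, 75.00).
bottom flange: A = 100 × 16 = 1600.00, centroid at (74.00, 8.00).
top flange: A = 100 × 16 = 1600.00, centroid at (74.00, 142.00).
ΣA = 6800.00 mm², ΣAx̄ = 280000.00 mm³, ΣAȳ = 510000.00 mm³.
x̄ = 280000.00/6800.00 = 41.18 mm; ȳ = 510000.00/6800.00 = 75.00 mm.

x̄ = 41.18 mm, ȳ = 75.00 mm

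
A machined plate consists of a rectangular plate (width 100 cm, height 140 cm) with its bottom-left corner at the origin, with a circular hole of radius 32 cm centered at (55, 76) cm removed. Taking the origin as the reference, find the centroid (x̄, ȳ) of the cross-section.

x̄ = 48.51 cm, ȳ = 68.21 cm

Part | A | x̄ᵢ | ȳᵢ | A·x̄ᵢ | A·ȳᵢ
plate | 14000.00 | 50.00 | 70.00 | 700000.00 | 980000.00
hole | -3216.99 | 55.00 | 76.00 | -176934.50 | -244491.31
Σ | 10783.01 |  |  | 523065.50 | 735508.69
x̄ = 523065.50 / 10783.01 = 48.51 cm
ȳ = 735508.69 / 10783.01 = 68.21 cm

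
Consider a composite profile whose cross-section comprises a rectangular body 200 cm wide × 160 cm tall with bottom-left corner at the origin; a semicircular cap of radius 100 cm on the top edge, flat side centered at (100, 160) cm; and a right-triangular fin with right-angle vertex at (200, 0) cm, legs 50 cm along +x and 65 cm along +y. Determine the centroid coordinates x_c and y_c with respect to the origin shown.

x_c = 103.84 cm, y_c = 117.06 cm

rectangular body: A = 200 × 160 = 32000.00, centroid at (100.00, 80.00).
semicircular top: A = ½π·100² = 15707.96, centroid at (100.00, 202.44).
triangular fin: A = ½·50·65 = 1625.00, centroid at (216.67, 21.67).
ΣA = 49332.96 cm², ΣAx_c = 5122879.66 cm³, ΣAy_c = 5775149.12 cm³.
x_c = 5122879.66/49332.96 = 103.84 cm; y_c = 5775149.12/49332.96 = 117.06 cm.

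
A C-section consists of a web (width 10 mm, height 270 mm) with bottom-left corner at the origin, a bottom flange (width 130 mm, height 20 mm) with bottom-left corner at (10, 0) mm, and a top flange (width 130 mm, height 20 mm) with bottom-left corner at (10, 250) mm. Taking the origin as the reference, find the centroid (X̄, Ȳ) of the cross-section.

Part | A | x̄ᵢ | ȳᵢ | A·x̄ᵢ | A·ȳᵢ
web | 2700.00 | 5.00 | 135.00 | 13500.00 | 364500.00
bottom flange | 2600.00 | 75.00 | 10.00 | 195000.00 | 26000.00
top flange | 2600.00 | 75.00 | 260.00 | 195000.00 | 676000.00
Σ | 7900.00 |  |  | 403500.00 | 1066500.00
X̄ = 403500.00 / 7900.00 = 51.08 mm
Ȳ = 1066500.00 / 7900.00 = 135.00 mm

X̄ = 51.08 mm, Ȳ = 135.00 mm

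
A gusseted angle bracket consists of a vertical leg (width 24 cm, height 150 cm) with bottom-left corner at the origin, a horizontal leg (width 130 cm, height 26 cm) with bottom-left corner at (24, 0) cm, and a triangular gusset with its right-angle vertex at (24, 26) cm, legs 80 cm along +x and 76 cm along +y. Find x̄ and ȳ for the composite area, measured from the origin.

x̄ = 49.71 cm, ȳ = 46.91 cm

vertical leg: A = 24 × 150 = 3600.00, centroid at (12.00, 75.00).
horizontal leg: A = 130 × 26 = 3380.00, centroid at (89.00, 13.00).
gusset: A = ½·80·76 = 3040.00, centroid at (50.67, 51.33).
ΣA = 10020.00 cm²
ΣAx̄ = (3600.00)(12.00) + (3380.00)(89.00) + (3040.00)(50.67) = 498046.67 cm³
ΣAȳ = (3600.00)(75.00) + (3380.00)(13.00) + (3040.00)(51.33) = 469993.33 cm³
x̄ = 498046.67 / 10020.00 = 49.71 cm
ȳ = 469993.33 / 10020.00 = 46.91 cm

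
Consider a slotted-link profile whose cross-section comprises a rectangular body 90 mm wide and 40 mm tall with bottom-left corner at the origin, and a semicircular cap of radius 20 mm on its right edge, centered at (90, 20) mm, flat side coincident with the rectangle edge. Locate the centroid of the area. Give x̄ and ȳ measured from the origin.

x̄ = 52.95 mm, ȳ = 20.00 mm

rectangular body: A = 90 × 40 = 3600.00, centroid at (45.00, 20.00).
semicircular end: A = ½π·20² = 628.32, centroid at (98.49, 20.00).
ΣA = 4228.32 mm², ΣAx̄ = 223882.00 mm³, ΣAȳ = 84566.37 mm³.
x̄ = 223882.00/4228.32 = 52.95 mm; ȳ = 84566.37/4228.32 = 20.00 mm.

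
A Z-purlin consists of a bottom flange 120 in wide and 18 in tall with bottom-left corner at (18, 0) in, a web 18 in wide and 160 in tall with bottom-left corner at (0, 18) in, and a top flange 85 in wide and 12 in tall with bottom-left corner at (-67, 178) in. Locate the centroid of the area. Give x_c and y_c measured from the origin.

x_c = 27.96 in, y_c = 80.75 in

Part | A | x̄ᵢ | ȳᵢ | A·x̄ᵢ | A·ȳᵢ
bottom flange | 2160.00 | 78.00 | 9.00 | 168480.00 | 19440.00
web | 2880.00 | 9.00 | 98.00 | 25920.00 | 282240.00
top flange | 1020.00 | -24.50 | 184.00 | -24990.00 | 187680.00
Σ | 6060.00 |  |  | 169410.00 | 489360.00
x_c = 169410.00 / 6060.00 = 27.96 in
y_c = 489360.00 / 6060.00 = 80.75 in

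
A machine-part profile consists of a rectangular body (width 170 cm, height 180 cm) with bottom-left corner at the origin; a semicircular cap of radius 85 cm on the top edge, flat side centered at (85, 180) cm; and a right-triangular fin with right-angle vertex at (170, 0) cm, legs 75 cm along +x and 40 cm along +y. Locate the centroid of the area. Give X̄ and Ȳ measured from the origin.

X̄ = 88.80 cm, Ȳ = 120.28 cm

Part | A | x̄ᵢ | ȳᵢ | A·x̄ᵢ | A·ȳᵢ
rectangular body | 30600.00 | 85.00 | 90.00 | 2601000.00 | 2754000.00
semicircular top | 11349.00 | 85.00 | 216.08 | 964665.29 | 2452237.29
triangular fin | 1500.00 | 195.00 | 13.33 | 292500.00 | 20000.00
Σ | 43449.00 |  |  | 3858165.29 | 5226237.29
X̄ = 3858165.29 / 43449.00 = 88.80 cm
Ȳ = 5226237.29 / 43449.00 = 120.28 cm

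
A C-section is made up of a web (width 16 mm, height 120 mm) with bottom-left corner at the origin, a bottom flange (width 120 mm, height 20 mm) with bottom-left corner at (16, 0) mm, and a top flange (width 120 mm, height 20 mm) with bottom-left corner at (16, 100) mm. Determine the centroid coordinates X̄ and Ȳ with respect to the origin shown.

Part | A | x̄ᵢ | ȳᵢ | A·x̄ᵢ | A·ȳᵢ
web | 1920.00 | 8.00 | 60.00 | 15360.00 | 115200.00
bottom flange | 2400.00 | 76.00 | 10.00 | 182400.00 | 24000.00
top flange | 2400.00 | 76.00 | 110.00 | 182400.00 | 264000.00
Σ | 6720.00 |  |  | 380160.00 | 403200.00
X̄ = 380160.00 / 6720.00 = 56.57 mm
Ȳ = 403200.00 / 6720.00 = 60.00 mm

X̄ = 56.57 mm, Ȳ = 60.00 mm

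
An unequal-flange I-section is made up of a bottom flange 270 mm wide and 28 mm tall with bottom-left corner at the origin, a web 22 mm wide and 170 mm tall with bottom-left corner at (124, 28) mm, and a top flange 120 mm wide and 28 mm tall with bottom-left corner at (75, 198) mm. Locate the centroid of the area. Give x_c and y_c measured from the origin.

bottom flange: A = 270 × 28 = 7560.00, centroid at (135.00, 14.00).
web: A = 22 × 170 = 3740.00, centroid at (135.00, 113.00).
top flange: A = 120 × 28 = 3360.00, centroid at (135.00, 212.00).
ΣA = 14660.00 mm², ΣAx_c = 1979100.00 mm³, ΣAy_c = 1240780.00 mm³.
x_c = 1979100.00/14660.00 = 135.00 mm; y_c = 1240780.00/14660.00 = 84.64 mm.

x_c = 135.00 mm, y_c = 84.64 mm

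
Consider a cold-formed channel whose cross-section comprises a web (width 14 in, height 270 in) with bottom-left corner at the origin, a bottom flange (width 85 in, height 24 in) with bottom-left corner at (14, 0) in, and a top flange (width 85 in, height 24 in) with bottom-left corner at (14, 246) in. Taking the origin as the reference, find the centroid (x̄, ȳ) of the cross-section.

web: A = 14 × 270 = 3780.00, centroid at (7.00, 135.00).
bottom flange: A = 85 × 24 = 2040.00, centroid at (56.50, 12.00).
top flange: A = 85 × 24 = 2040.00, centroid at (56.50, 258.00).
ΣA = 7860.00 in², ΣAx̄ = 256980.00 in³, ΣAȳ = 1061100.00 in³.
x̄ = 256980.00/7860.00 = 32.69 in; ȳ = 1061100.00/7860.00 = 135.00 in.

x̄ = 32.69 in, ȳ = 135.00 in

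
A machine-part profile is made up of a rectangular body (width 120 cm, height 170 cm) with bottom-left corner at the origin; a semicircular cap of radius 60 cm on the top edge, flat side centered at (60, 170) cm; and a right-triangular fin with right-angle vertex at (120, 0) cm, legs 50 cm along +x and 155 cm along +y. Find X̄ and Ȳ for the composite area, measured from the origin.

X̄ = 69.93 cm, Ȳ = 101.56 cm

rectangular body: A = 120 × 170 = 20400.00, centroid at (60.00, 85.00).
semicircular top: A = ½π·60² = 5654.87, centroid at (60.00, 195.46).
triangular fin: A = ½·50·155 = 3875.00, centroid at (136.67, 51.67).
ΣA = 29929.87 cm², ΣAX̄ = 2092875.34 cm³, ΣAȲ = 3039535.69 cm³.
X̄ = 2092875.34/29929.87 = 69.93 cm; Ȳ = 3039535.69/29929.87 = 101.56 cm.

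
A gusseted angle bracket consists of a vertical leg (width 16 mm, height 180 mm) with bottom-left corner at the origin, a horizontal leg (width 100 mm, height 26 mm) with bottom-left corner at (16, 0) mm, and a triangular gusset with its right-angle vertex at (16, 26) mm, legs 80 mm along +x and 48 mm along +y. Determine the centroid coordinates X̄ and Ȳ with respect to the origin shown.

X̄ = 37.37 mm, Ȳ = 50.49 mm

vertical leg: A = 16 × 180 = 2880.00, centroid at (8.00, 90.00).
horizontal leg: A = 100 × 26 = 2600.00, centroid at (66.00, 13.00).
gusset: A = ½·80·48 = 1920.00, centroid at (42.67, 42.00).
ΣA = 7400.00 mm², ΣAX̄ = 276560.00 mm³, ΣAȲ = 373640.00 mm³.
X̄ = 276560.00/7400.00 = 37.37 mm; Ȳ = 373640.00/7400.00 = 50.49 mm.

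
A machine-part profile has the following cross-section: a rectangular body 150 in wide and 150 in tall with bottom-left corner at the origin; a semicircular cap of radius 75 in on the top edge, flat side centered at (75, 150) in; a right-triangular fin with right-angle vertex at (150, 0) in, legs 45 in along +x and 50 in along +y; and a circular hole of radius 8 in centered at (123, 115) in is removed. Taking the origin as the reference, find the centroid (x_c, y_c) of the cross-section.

rectangular body: A = 150 × 150 = 22500.00, centroid at (75.00, 75.00).
semicircular top: A = ½π·75² = 8835.73, centroid at (75.00, 181.83).
triangular fin: A = ½·45·50 = 1125.00, centroid at (165.00, 16.67).
hole: A = −π·8² = -201.06, centroid at (123.00, 115.00).
ΣA = 32259.67 in², ΣAx_c = 2511074.08 in³, ΣAy_c = 3289737.28 in³.
x_c = 2511074.08/32259.67 = 77.84 in; y_c = 3289737.28/32259.67 = 101.98 in.

x_c = 77.84 in, y_c = 101.98 in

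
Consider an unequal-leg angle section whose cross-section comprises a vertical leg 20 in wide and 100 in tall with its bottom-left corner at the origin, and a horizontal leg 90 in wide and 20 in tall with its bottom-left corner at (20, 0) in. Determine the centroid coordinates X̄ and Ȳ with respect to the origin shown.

Part | A | x̄ᵢ | ȳᵢ | A·x̄ᵢ | A·ȳᵢ
vertical leg | 2000.00 | 10.00 | 50.00 | 20000.00 | 100000.00
horizontal leg | 1800.00 | 65.00 | 10.00 | 117000.00 | 18000.00
Σ | 3800.00 |  |  | 137000.00 | 118000.00
X̄ = 137000.00 / 3800.00 = 36.05 in
Ȳ = 118000.00 / 3800.00 = 31.05 in

X̄ = 36.05 in, Ȳ = 31.05 in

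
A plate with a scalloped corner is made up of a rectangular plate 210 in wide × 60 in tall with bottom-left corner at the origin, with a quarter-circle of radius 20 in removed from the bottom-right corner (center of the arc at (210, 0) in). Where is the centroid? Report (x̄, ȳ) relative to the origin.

x̄ = 102.53 in, ȳ = 30.55 in

Part | A | x̄ᵢ | ȳᵢ | A·x̄ᵢ | A·ȳᵢ
plate | 12600.00 | 105.00 | 30.00 | 1323000.00 | 378000.00
removed quarter-circle | -314.16 | 201.51 | 8.49 | -63306.78 | -2666.67
Σ | 12285.84 |  |  | 1259693.22 | 375333.33
x̄ = 1259693.22 / 12285.84 = 102.53 in
ȳ = 375333.33 / 12285.84 = 30.55 in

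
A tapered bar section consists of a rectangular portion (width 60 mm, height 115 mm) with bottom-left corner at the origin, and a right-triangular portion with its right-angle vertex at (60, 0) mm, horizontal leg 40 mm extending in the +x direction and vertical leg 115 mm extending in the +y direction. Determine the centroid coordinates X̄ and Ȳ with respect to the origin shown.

Part | A | x̄ᵢ | ȳᵢ | A·x̄ᵢ | A·ȳᵢ
rectangular portion | 6900.00 | 30.00 | 57.50 | 207000.00 | 396750.00
triangular portion | 2300.00 | 73.33 | 38.33 | 168666.67 | 88166.67
Σ | 9200.00 |  |  | 375666.67 | 484916.67
X̄ = 375666.67 / 9200.00 = 40.83 mm
Ȳ = 484916.67 / 9200.00 = 52.71 mm

X̄ = 40.83 mm, Ȳ = 52.71 mm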